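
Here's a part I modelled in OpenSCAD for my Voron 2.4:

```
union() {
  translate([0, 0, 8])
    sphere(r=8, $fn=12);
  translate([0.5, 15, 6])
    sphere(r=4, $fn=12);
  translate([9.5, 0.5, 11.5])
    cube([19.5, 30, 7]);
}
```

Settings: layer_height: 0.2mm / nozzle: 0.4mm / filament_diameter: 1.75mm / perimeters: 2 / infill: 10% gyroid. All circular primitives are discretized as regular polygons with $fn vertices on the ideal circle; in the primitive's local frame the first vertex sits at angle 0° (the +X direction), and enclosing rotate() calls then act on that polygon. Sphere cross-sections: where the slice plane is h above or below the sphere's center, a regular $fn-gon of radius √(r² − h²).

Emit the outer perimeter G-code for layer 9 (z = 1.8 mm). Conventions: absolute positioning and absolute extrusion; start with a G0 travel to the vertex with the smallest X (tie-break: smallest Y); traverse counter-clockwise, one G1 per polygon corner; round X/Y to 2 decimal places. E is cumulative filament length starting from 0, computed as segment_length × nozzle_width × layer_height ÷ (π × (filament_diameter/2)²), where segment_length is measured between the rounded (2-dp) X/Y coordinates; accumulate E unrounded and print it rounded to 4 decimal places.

At z = 1.8 mm: the sphere: section is a regular 12-gon, circumradius = √(r²−h²) = √(8²−6.2²) = 5.056; the sphere at (0.5, 15) does not reach this height (|z−center|=4.200 > r=4); the cube at (9.5, 0.5) is absent (z outside [11.5, 18.5]); Taking the union: only the r=8 sphere is present, so the union is just that shape — 1 connected region. The outline is a single polygon with 12 vertices. Extrusion per mm of travel: 0.4 × 0.2 / (π × 0.875²) = 0.033260. Accumulating E over each segment gives final E = 1.0451.

G0 X-5.06 Y0.00 Z1.80
G1 X-4.38 Y-2.53 E0.0871
G1 X-2.53 Y-4.38 E0.1742
G1 X0.00 Y-5.06 E0.2613
G1 X2.53 Y-4.38 E0.3484
G1 X4.38 Y-2.53 E0.4354
G1 X5.06 Y0.00 E0.5226
G1 X4.38 Y2.53 E0.6097
G1 X2.53 Y4.38 E0.6967
G1 X0.00 Y5.06 E0.7839
G1 X-2.53 Y4.38 E0.8710
G1 X-4.38 Y2.53 E0.9580
G1 X-5.06 Y0.00 E1.0451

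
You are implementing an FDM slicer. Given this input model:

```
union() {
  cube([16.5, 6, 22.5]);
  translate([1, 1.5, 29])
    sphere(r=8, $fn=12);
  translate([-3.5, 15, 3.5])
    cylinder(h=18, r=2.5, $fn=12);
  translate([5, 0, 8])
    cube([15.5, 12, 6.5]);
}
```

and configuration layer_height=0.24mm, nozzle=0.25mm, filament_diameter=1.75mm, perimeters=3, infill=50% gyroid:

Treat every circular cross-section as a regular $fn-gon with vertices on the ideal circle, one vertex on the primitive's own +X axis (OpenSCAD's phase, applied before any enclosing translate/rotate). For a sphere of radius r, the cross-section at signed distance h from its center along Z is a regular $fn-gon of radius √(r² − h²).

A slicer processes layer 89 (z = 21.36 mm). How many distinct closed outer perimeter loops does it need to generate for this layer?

At z = 21.36 mm: the cube (footprint 16.5×6) is included at this height; the sphere at (1, 1.5): section is a regular 12-gon, circumradius = √(r²−h²) = √(8²−7.64²) = 2.373; the cylinder at (-3.5, 15): section is a regular 12-gon, circumradius r=2.5; the cube at (5, 0) does not reach this height (z outside [8, 14.5]); Combining (union): the regions partially overlap (shared area 11.18 mm²), so overlapping operands fuse into one piece — 2 connected regions. The result has 2 disconnected regions.

2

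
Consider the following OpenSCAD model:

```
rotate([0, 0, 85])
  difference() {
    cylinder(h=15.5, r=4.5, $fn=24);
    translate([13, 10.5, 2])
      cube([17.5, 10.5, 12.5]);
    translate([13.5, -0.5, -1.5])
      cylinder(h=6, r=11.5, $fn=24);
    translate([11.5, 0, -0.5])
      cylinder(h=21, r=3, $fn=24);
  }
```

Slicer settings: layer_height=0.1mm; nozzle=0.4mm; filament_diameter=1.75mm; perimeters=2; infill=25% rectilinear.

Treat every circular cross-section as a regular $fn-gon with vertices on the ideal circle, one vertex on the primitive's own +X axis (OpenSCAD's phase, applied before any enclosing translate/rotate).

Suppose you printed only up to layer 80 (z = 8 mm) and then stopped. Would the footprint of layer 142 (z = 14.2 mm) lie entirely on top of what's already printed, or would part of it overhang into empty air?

Compare the two slices. At z = 8: the r=4.5 cylinder contributes a regular 24-gon of circumradius 4.5 (area = (24/2)·4.500²·sin(360°/24) = 62.89 mm²); the cube at (13, 10.5) (footprint 17.5×10.5) is included at this height (area 183.75 mm²); the cylinder at (13.5, -0.5) does not reach this height (z outside [-1.5, 4.5]); the cylinder at (11.5, 0): section is a regular 24-gon, circumradius r=3 (area = (24/2)·3.000²·sin(360°/24) = 27.95 mm²); After the difference (first − rest): starting from the r=4.5 cylinder (62.89 mm²), the 17.5×10.5 cube at (13, 10.5) misses the remaining region (no effect); the r=3 cylinder at (11.5, 0) misses the remaining region (no effect) — area = 62.89 mm²; (rotated 85° about Z; rotation is an isometry so areas/perimeters/island counts are preserved). At z = 14.2: the cylinder: section is a regular 24-gon, circumradius r=4.5 (area = (24/2)·4.500²·sin(360°/24) = 62.89 mm²); the cube at (13, 10.5) is present — its section is the full 17.5×10.5 rectangle (area 183.75 mm²); the cylinder at (13.5, -0.5) does not reach this height (z outside [-1.5, 4.5]); the r=3 cylinder at (11.5, 0) gives a regular 24-gon of circumradius 3 (constant along its height) (area = (24/2)·3.000²·sin(360°/24) = 27.95 mm²); Subtracting the remaining from the first: starting from the r=4.5 cylinder (62.89 mm²), the 17.5×10.5 cube at (13, 10.5) misses the remaining region (no effect); the r=3 cylinder at (11.5, 0) misses the remaining region (no effect) — area = 62.89 mm²; (rotated 85° about Z; rotation is an isometry so areas/perimeters/island counts are preserved). Checking containment: the cross-section at z = 14.2 is a subset of the cross-section at z = 8.

entirely on top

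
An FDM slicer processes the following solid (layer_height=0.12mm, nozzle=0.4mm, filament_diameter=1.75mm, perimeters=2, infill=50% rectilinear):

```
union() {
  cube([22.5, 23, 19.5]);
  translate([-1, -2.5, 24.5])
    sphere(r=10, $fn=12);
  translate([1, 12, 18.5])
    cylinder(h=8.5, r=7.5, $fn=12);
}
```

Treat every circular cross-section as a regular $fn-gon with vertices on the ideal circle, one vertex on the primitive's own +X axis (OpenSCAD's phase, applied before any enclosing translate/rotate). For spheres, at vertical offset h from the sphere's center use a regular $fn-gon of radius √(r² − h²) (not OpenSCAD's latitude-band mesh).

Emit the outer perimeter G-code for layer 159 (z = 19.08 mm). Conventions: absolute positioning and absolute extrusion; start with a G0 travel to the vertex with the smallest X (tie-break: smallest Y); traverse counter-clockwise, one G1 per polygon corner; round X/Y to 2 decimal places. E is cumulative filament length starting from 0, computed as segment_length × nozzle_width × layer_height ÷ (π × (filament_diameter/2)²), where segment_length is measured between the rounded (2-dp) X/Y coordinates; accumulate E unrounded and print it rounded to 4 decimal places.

At z = 19.08 mm: the cube (footprint 22.5×23) is included at this height; the sphere at (-1, -2.5): section is a regular 12-gon, circumradius = √(r²−h²) = √(10²−5.42²) = 8.404; the r=7.5 cylinder at (1, 12) contributes a regular 12-gon of circumradius 7.5; Taking the union: the regions partially overlap (shared area 127.70 mm²), so overlapping operands fuse into one piece — 1 connected region. The outline is a single polygon with 20 vertices. Extrusion per mm of travel: 0.4 × 0.12 / (π × 0.875²) = 0.019956. Accumulating E over each segment gives final E = 2.4670.

G0 X-9.40 Y-2.50 Z19.08
G1 X-8.28 Y-6.70 E0.0867
G1 X-5.20 Y-9.78 E0.1737
G1 X-1.00 Y-10.90 E0.2604
G1 X3.20 Y-9.78 E0.3472
G1 X6.28 Y-6.70 E0.4341
G1 X7.40 Y-2.50 E0.5208
G1 X6.73 Y0.00 E0.5725
G1 X22.50 Y0.00 E0.8872
G1 X22.50 Y23.00 E1.3462
G1 X0.00 Y23.00 E1.7952
G1 X0.00 Y19.23 E1.8704
G1 X-2.75 Y18.50 E1.9272
G1 X-5.50 Y15.75 E2.0048
G1 X-6.50 Y12.00 E2.0823
G1 X-5.50 Y8.25 E2.1597
G1 X-2.75 Y5.50 E2.2373
G1 X-2.62 Y5.47 E2.2400
G1 X-5.20 Y4.78 E2.2933
G1 X-8.28 Y1.70 E2.3802
G1 X-9.40 Y-2.50 E2.4670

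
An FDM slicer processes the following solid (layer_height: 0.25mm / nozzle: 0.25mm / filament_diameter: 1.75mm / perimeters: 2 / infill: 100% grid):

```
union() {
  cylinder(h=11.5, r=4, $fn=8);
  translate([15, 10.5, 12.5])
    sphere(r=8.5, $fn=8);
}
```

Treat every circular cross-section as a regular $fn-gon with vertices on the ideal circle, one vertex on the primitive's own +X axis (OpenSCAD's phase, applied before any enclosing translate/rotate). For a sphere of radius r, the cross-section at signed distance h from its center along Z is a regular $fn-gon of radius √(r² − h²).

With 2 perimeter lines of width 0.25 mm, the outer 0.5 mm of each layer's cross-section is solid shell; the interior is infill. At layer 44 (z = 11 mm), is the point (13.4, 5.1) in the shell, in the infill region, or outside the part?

At z = 11 mm: the cylinder: section is a regular 8-gon, circumradius r=4; the r=8.5 sphere at (15, 10.5) contributes a regular 8-gon of circumradius √(8.5²−1.5²) = 8.367; Taking the union: the 2 present regions are separate (no shared area or edge), so areas and boundary lengths simply add and each stays a separate island — 2 connected regions. Overall, the cross-section has 2 separate islands. The nearest boundary edge runs (15.00, 2.13)→(9.08, 4.58); distance from the point to it = 2.13 mm. (Shell/infill is judged within the island containing the point — the largest one.) The point is inside the cross-section and 2.13 mm from the nearest boundary — more than the 0.5 mm shell width (2 × 0.25), so it's in the infill interior.

infill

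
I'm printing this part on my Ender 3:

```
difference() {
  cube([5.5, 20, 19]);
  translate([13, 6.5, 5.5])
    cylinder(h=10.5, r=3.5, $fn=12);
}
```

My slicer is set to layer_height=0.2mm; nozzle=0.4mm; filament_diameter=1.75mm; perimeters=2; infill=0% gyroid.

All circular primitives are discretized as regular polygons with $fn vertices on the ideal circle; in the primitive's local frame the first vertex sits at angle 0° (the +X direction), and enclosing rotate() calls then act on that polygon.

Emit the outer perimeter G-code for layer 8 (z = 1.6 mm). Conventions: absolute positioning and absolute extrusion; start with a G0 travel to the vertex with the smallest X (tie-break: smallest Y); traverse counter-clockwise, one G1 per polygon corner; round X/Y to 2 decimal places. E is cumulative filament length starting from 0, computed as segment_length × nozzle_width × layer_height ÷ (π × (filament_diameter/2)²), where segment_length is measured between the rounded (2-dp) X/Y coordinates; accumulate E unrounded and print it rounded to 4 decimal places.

G0 X0.00 Y0.00 Z1.60
G1 X5.50 Y0.00 E0.1829
G1 X5.50 Y20.00 E0.8481
G1 X0.00 Y20.00 E1.0311
G1 X0.00 Y0.00 E1.6963

At z = 1.6 mm: the cube is present — its section is the full 5.5×20 rectangle; the cylinder at (13, 6.5) is not intersected at this z (z outside [5.5, 16]); Taking the first minus the rest: none of the subtracted shapes is present at this height, so the 5.5×20 cube is unchanged — 1 connected region. The outline is a single polygon with 4 vertices. Extrusion per mm of travel: 0.4 × 0.2 / (π × 0.875²) = 0.033260. Accumulating E over each segment gives final E = 1.6963.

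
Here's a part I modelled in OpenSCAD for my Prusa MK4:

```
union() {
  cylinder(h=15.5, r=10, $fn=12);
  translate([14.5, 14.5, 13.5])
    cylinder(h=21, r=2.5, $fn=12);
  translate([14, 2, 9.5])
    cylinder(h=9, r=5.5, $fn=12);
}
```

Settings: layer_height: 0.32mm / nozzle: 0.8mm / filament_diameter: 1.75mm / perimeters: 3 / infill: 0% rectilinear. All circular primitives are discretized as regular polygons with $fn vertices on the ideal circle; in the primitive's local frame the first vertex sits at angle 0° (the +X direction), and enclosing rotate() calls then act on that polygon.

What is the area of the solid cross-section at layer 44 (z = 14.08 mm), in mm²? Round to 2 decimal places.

406.01 mm²

At z = 14.08 mm: the r=10 cylinder gives a regular 12-gon of circumradius 10 (constant along its height) (area = (12/2)·10.000²·sin(360°/12) = 300.00 mm²); the cylinder at (14.5, 14.5): section is a regular 12-gon, circumradius r=2.5 (area = (12/2)·2.500²·sin(360°/12) = 18.75 mm²); the r=5.5 cylinder at (14, 2) contributes a regular 12-gon of circumradius 5.5 (area = (12/2)·5.500²·sin(360°/12) = 90.75 mm²); Taking the union: the regions partially overlap — summed areas 409.50 mm² minus the doubly-counted overlap 3.49 mm² gives 406.01 mm² — area = 406.01 mm². Overall, the cross-section has 2 separate islands. Net area = 406.01 mm².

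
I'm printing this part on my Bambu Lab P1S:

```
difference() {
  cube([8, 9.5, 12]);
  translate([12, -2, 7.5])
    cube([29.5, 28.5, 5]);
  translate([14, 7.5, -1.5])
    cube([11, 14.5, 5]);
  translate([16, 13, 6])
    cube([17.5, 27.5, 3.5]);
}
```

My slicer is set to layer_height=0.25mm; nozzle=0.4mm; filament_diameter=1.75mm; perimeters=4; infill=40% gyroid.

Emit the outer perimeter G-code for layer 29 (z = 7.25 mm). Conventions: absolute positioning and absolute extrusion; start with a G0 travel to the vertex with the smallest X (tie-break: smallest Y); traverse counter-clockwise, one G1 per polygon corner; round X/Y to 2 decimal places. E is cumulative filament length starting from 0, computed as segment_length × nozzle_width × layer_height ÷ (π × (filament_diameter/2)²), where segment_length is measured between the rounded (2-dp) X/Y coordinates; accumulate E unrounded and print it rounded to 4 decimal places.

G0 X0.00 Y0.00 Z7.25
G1 X8.00 Y0.00 E0.3326
G1 X8.00 Y9.50 E0.7276
G1 X0.00 Y9.50 E1.0602
G1 X0.00 Y0.00 E1.4551

At z = 7.25 mm: the 8×9.5 cube contributes its full rectangle; the cube at (12, -2) is not intersected at this z (z outside [7.5, 12.5]); the cube at (14, 7.5) does not reach this height (z outside [-1.5, 3.5]); the cube at (16, 13) is present — its section is the full 17.5×27.5 rectangle; After the difference (first − rest): starting from the 8×9.5 cube, the 17.5×27.5 cube at (16, 13) misses the remaining region (no effect) — 1 connected region. The outline is a single polygon with 4 vertices. Extrusion per mm of travel: 0.4 × 0.25 / (π × 0.875²) = 0.041575. Accumulating E over each segment gives final E = 1.4551.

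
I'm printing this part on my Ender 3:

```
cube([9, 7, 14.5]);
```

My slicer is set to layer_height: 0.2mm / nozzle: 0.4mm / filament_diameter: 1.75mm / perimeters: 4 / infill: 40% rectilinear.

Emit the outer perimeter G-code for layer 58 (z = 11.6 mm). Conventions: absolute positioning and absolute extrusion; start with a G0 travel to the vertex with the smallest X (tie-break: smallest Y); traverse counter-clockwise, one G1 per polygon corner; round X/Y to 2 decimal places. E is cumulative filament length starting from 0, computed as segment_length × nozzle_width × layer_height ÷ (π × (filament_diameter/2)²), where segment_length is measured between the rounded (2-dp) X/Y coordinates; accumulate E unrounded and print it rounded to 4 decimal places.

At z = 11.6 mm: the cube is present — its section is the full 9×7 rectangle. The outline is a single polygon with 4 vertices. Extrusion per mm of travel: 0.4 × 0.2 / (π × 0.875²) = 0.033260. Accumulating E over each segment gives final E = 1.0643.

G0 X0.00 Y0.00 Z11.60
G1 X9.00 Y0.00 E0.2993
G1 X9.00 Y7.00 E0.5322
G1 X0.00 Y7.00 E0.8315
G1 X0.00 Y0.00 E1.0643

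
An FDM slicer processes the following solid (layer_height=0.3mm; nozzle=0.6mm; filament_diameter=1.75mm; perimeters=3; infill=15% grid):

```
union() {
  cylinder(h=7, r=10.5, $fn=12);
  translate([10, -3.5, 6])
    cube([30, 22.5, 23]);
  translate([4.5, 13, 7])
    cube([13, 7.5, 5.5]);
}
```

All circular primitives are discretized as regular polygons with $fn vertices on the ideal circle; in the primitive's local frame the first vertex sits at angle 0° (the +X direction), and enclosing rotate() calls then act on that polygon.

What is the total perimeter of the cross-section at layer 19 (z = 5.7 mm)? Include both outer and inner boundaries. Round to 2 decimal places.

At z = 5.7 mm: the r=10.5 cylinder contributes a regular 12-gon of circumradius 10.5 (perimeter = 2·12·10.500·sin(180°/12) = 65.22 mm); the cube at (10, -3.5) is not intersected at this z (z outside [6, 29]); the cube at (4.5, 13) does not reach this height (z outside [7, 12.5]); Taking the union: only the r=10.5 cylinder is present, so the union is just that shape — boundary = 65.22 mm. Overall, the cross-section is a single solid region. Total boundary length (outer) = 65.22 mm.

65.22 mm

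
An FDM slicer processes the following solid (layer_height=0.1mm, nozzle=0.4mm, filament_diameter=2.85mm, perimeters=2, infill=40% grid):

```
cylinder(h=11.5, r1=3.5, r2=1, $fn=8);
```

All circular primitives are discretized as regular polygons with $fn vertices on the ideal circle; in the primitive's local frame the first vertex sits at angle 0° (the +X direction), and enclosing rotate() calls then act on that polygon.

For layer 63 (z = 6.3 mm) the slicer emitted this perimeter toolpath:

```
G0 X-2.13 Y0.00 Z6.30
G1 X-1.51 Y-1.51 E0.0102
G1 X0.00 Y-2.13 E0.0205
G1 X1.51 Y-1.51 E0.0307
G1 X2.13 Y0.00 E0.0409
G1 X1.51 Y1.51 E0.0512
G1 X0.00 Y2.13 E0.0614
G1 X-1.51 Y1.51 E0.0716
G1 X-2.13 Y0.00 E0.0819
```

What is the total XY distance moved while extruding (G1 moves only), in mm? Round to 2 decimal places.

Sum the Euclidean lengths of each G1 segment: total = 13.06 mm.

13.06 mm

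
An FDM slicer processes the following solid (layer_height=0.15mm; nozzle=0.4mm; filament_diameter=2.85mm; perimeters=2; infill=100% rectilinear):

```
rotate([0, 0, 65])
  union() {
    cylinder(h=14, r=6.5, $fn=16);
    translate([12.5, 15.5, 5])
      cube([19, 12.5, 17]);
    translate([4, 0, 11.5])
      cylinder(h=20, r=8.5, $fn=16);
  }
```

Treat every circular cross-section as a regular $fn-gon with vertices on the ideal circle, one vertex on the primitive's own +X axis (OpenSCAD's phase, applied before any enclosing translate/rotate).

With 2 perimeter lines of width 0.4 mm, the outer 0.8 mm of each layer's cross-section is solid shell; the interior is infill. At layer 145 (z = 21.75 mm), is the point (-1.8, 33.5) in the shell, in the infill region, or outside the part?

shell

At z = 21.75 mm: the cylinder is absent (z outside [0, 14]); the 19×12.5 cube at (12.5, 15.5) contributes its full rectangle; the r=8.5 cylinder at (4, 0) contributes a regular 16-gon of circumradius 8.5; Merging all regions: the 2 present regions are separate (no shared area or edge), so areas and boundary lengths simply add and each stays a separate island — 2 connected regions; (whole slice rotated 65° about Z — lengths, areas and connectivity unchanged). Overall, the cross-section has 2 separate islands. Undo the 65° rotation: the query point maps to (29.601, 15.789) in the un-rotated model frame. The nearest boundary edge runs (31.50, 15.50)→(12.50, 15.50); distance from the point to it = 0.29 mm. (Shell/infill is judged within the island containing the point — the largest one.) The point is inside the cross-section, 0.29 mm from the nearest boundary — within the 0.8 mm shell band (2 × 0.4).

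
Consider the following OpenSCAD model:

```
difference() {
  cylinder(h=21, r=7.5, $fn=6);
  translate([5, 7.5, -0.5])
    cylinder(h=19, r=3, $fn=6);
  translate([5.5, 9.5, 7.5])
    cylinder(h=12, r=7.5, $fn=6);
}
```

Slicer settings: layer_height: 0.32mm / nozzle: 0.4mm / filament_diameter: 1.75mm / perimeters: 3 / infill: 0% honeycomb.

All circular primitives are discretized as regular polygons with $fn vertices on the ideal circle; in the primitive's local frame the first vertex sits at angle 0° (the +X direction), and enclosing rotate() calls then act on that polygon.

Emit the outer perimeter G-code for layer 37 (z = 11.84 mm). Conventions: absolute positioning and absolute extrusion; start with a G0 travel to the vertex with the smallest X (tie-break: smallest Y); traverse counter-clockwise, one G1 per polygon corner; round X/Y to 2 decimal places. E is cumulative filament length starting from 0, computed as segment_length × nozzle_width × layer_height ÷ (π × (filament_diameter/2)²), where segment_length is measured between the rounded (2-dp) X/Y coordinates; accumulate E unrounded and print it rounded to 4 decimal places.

G0 X-7.50 Y0.00 Z11.84
G1 X-3.75 Y-6.50 E0.3993
G1 X3.75 Y-6.50 E0.7985
G1 X7.50 Y0.00 E1.1978
G1 X5.77 Y3.00 E1.3821
G1 X1.75 Y3.00 E1.5960
G1 X-0.27 Y6.50 E1.8111
G1 X-3.75 Y6.50 E1.9963
G1 X-7.50 Y0.00 E2.3956

At z = 11.84 mm: the cylinder: section is a regular 6-gon, circumradius r=7.5; the cylinder at (5, 7.5): section is a regular 6-gon, circumradius r=3; the r=7.5 cylinder at (5.5, 9.5) gives a regular 6-gon of circumradius 7.5 (constant along its height); Taking the first minus the rest: starting from the r=7.5 cylinder, the r=3 cylinder at (5, 7.5) partially overlaps it — only the 1.86 mm² overlap (of its 23.38 mm²) is removed, clipping the outline; the r=7.5 cylinder at (5.5, 9.5) partially overlaps it — only the 12.15 mm² overlap (of its 146.14 mm²) is removed, clipping the outline — 1 connected region. The outline is a single polygon with 8 vertices. Extrusion per mm of travel: 0.4 × 0.32 / (π × 0.875²) = 0.053216. Accumulating E over each segment gives final E = 2.3956.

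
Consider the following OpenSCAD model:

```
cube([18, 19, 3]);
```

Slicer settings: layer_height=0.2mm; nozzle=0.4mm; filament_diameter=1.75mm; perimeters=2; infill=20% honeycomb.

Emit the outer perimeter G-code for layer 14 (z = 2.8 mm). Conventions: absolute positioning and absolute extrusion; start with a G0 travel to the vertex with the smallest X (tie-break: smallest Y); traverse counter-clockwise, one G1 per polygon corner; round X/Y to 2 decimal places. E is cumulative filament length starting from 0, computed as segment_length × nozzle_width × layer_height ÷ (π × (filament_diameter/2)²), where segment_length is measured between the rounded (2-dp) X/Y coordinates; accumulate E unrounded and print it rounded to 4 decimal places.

At z = 2.8 mm: the cube is present — its section is the full 18×19 rectangle. The outline is a single polygon with 4 vertices. Extrusion per mm of travel: 0.4 × 0.2 / (π × 0.875²) = 0.033260. Accumulating E over each segment gives final E = 2.4612.

G0 X0.00 Y0.00 Z2.80
G1 X18.00 Y0.00 E0.5987
G1 X18.00 Y19.00 E1.2306
G1 X0.00 Y19.00 E1.8293
G1 X0.00 Y0.00 E2.4612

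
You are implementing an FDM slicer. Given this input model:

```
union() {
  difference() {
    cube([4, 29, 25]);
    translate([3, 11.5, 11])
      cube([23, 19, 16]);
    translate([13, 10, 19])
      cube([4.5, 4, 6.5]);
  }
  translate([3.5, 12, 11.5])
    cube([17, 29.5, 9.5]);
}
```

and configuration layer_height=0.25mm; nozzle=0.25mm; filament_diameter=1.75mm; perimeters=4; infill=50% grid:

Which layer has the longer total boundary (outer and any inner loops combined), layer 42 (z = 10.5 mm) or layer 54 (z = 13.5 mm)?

Layer 42 (z = 10.5): the cube is present — its section is the full 4×29 rectangle (perimeter 66.00 mm); the cube at (3, 11.5) does not reach this height (z outside [11, 27]); the cube at (13, 10) is absent (z outside [19, 25.5]); Taking the first minus the rest: none of the subtracted shapes is present at this height, so the 4×29 cube is unchanged — boundary = 66.00 mm; the cube at (3.5, 12) does not reach this height (z outside [11.5, 21]); Taking the union: only that combined region is present, so the union is just that shape — boundary = 66.00 mm. So its perimeter = 66.00 mm. Layer 54 (z = 13.5): the 4×29 cube contributes its full rectangle (perimeter 66.00 mm); the cube at (3, 11.5) (footprint 23×19) is included at this height (perimeter 84.00 mm); the cube at (13, 10) is not intersected at this z (z outside [19, 25.5]); Subtracting the remaining from the first: starting from the 4×29 cube, the 23×19 cube at (3, 11.5) partially overlaps it — only the 17.50 mm² overlap (of its 437.00 mm²) is removed, clipping the outline — boundary = 66.00 mm; the 17×29.5 cube at (3.5, 12) contributes its full rectangle (perimeter 93.00 mm); Taking the union: the 2 present regions are separate (no shared area or edge), so areas and boundary lengths simply add and each stays a separate island — boundary = 159.00 mm. So its perimeter = 159.00 mm. Layer 54 is larger (159.00 vs 66.00 mm).

layer 54 (z = 13.5 mm)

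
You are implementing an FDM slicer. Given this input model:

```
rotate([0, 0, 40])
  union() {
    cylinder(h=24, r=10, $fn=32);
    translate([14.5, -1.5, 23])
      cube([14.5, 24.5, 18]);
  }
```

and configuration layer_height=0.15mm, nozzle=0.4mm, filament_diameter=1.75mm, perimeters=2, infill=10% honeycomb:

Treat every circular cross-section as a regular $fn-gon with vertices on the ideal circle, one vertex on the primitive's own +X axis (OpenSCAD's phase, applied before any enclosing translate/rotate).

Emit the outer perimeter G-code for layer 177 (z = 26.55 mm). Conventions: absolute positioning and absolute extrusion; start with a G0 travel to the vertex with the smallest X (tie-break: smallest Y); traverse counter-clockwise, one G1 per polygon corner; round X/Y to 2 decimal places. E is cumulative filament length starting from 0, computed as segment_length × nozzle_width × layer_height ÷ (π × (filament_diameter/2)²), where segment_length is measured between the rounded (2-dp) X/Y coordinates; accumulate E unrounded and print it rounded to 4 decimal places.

At z = 26.55 mm: the cylinder does not reach this height (z outside [0, 24]); the cube at (14.5, -1.5) (footprint 14.5×24.5) is included at this height; Taking the union: only the 14.5×24.5 cube at (14.5, -1.5) is present, so the union is just that shape — 1 connected region; (whole slice rotated 40° about Z — lengths, areas and connectivity unchanged). The outline is a single polygon with 4 vertices. Extrusion per mm of travel: 0.4 × 0.15 / (π × 0.875²) = 0.024945. Accumulating E over each segment gives final E = 1.9459.

G0 X-3.68 Y26.94 Z26.55
G1 X12.07 Y8.17 E0.6112
G1 X23.18 Y17.49 E0.9730
G1 X7.43 Y36.26 E1.5842
G1 X-3.68 Y26.94 E1.9459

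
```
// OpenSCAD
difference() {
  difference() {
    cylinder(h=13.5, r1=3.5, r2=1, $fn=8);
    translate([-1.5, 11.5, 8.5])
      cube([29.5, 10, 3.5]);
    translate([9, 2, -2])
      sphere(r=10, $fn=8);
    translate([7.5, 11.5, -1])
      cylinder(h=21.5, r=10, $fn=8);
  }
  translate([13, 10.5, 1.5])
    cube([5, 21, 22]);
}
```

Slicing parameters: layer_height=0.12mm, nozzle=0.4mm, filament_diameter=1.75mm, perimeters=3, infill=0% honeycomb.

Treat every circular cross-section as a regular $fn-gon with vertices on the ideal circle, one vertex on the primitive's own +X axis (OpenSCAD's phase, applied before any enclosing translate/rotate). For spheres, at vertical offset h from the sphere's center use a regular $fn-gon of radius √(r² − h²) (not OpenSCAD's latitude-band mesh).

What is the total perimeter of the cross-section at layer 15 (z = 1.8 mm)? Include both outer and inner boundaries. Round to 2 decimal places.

17.70 mm

At z = 1.8 mm: the cone: at t=0.133 of its height the radius interpolates to r₁+(r₂−r₁)t = 3.167, giving a regular 8-gon of that circumradius (perimeter = 2·8·3.167·sin(180°/8) = 19.39 mm); the cube at (-1.5, 11.5) does not reach this height (z outside [8.5, 12]); the r=10 sphere at (9, 2) contributes a regular 8-gon of circumradius √(10²−3.8²) = 9.250 (perimeter = 2·8·9.250·sin(180°/8) = 56.64 mm); the cylinder at (7.5, 11.5): section is a regular 8-gon, circumradius r=10 (perimeter = 2·8·10.000·sin(180°/8) = 61.23 mm); Taking the first minus the rest: starting from the cone, the r=10 sphere at (9, 2) partially overlaps it — only the 10.59 mm² overlap (of its 242.00 mm²) is removed, clipping the outline; the r=10 cylinder at (7.5, 11.5) misses the remaining region (no effect) — boundary = 17.70 mm; the cube at (13, 10.5) (footprint 5×21) is included at this height (perimeter 52.00 mm); Taking the first minus the rest: starting from the result so far, the 5×21 cube at (13, 10.5) misses the remaining region (no effect) — boundary = 17.70 mm. Overall, the cross-section is a single solid region. Total boundary length (outer) = 17.70 mm.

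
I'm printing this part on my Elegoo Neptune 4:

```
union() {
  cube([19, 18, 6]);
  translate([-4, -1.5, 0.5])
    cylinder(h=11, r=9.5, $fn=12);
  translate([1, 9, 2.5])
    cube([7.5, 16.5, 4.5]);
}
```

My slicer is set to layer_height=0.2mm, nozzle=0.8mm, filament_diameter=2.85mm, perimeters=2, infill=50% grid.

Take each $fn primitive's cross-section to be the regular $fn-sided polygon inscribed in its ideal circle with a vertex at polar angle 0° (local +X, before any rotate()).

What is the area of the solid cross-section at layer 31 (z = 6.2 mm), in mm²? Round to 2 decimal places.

394.50 mm²

At z = 6.2 mm: the cube is not intersected at this z (z outside [0, 6]); the r=9.5 cylinder at (-4, -1.5) gives a regular 12-gon of circumradius 9.5 (constant along its height) (area = (12/2)·9.500²·sin(360°/12) = 270.75 mm²); the cube at (1, 9) (footprint 7.5×16.5) is included at this height (area 123.75 mm²); Combining (union): the 2 present regions are separate (no shared area or edge), so areas and boundary lengths simply add and each stays a separate island — area = 394.50 mm². Overall, the cross-section has 2 separate islands. Net area = 394.50 mm².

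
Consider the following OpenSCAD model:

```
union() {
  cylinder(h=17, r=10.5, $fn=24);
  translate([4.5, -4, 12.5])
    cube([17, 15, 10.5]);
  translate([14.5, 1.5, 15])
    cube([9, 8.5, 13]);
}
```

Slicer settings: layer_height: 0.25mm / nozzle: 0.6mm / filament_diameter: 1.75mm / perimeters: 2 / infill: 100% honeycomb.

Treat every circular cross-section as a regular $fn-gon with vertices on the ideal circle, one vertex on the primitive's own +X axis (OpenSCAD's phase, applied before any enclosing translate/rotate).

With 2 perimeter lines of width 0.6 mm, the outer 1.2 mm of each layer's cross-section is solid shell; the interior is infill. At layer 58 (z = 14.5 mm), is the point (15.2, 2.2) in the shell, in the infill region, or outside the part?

infill

At z = 14.5 mm: the cylinder: section is a regular 24-gon, circumradius r=10.5; the 17×15 cube at (4.5, -4) contributes its full rectangle; the cube at (14.5, 1.5) is absent (z outside [15, 28]); Taking the union: the regions partially overlap (shared area 62.85 mm²), so overlapping operands fuse into one piece — 1 connected region. Overall, the cross-section is a single solid region. The nearest boundary edge runs (21.50, -4.00)→(9.61, -4.00); distance from the point to it = 6.20 mm. The point is inside the cross-section and 6.20 mm from the nearest boundary — more than the 1.2 mm shell width (2 × 0.6), so it's in the infill interior.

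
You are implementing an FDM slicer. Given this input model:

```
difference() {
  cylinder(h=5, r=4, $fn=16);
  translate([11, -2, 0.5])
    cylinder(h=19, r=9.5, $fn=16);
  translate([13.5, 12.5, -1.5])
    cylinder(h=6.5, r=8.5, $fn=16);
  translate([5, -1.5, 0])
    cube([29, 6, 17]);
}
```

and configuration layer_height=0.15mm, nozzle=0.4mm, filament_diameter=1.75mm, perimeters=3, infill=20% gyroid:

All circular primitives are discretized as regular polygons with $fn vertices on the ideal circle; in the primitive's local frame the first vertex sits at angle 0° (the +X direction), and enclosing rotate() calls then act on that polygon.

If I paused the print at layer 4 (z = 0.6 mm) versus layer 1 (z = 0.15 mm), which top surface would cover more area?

Layer 4 (z = 0.6): the r=4 cylinder contributes a regular 16-gon of circumradius 4 (area = (16/2)·4.000²·sin(360°/16) = 48.98 mm²); the cylinder at (11, -2): section is a regular 16-gon, circumradius r=9.5 (area = (16/2)·9.500²·sin(360°/16) = 276.30 mm²); the r=8.5 cylinder at (13.5, 12.5) contributes a regular 16-gon of circumradius 8.5 (area = (16/2)·8.500²·sin(360°/16) = 221.19 mm²); the cube at (5, -1.5) (footprint 29×6) is included at this height (area 174.00 mm²); After the difference (first − rest): starting from the r=4 cylinder (48.98 mm²), the r=9.5 cylinder at (11, -2) partially overlaps it — only the 9.45 mm² overlap (of its 276.30 mm²) is removed, clipping the outline; the r=8.5 cylinder at (13.5, 12.5) misses the remaining region (no effect); the 29×6 cube at (5, -1.5) misses the remaining region (no effect) — area = 39.53 mm². So its area = 39.53 mm². Layer 1 (z = 0.15): the r=4 cylinder contributes a regular 16-gon of circumradius 4 (area = (16/2)·4.000²·sin(360°/16) = 48.98 mm²); the cylinder at (11, -2) is not intersected at this z (z outside [0.5, 19.5]); the cylinder at (13.5, 12.5): section is a regular 16-gon, circumradius r=8.5 (area = (16/2)·8.500²·sin(360°/16) = 221.19 mm²); the cube at (5, -1.5) is present — its section is the full 29×6 rectangle (area 174.00 mm²); After the difference (first − rest): starting from the r=4 cylinder (48.98 mm²), the r=8.5 cylinder at (13.5, 12.5) misses the remaining region (no effect); the 29×6 cube at (5, -1.5) misses the remaining region (no effect) — area = 48.98 mm². So its area = 48.98 mm². Layer 1 is larger (48.98 vs 39.53 mm²).

layer 1 (z = 0.15 mm)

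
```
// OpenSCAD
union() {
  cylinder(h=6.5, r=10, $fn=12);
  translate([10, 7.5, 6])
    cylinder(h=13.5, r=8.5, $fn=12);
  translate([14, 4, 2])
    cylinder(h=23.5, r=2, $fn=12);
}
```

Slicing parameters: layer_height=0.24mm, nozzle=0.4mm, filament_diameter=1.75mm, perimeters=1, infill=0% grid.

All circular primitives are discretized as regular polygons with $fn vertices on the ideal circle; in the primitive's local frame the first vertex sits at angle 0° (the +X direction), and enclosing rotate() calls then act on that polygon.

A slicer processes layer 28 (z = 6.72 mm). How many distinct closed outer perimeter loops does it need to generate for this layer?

1

At z = 6.72 mm: the cylinder does not reach this height (z outside [0, 6.5]); the r=8.5 cylinder at (10, 7.5) gives a regular 12-gon of circumradius 8.5 (constant along its height); the r=2 cylinder at (14, 4) gives a regular 12-gon of circumradius 2 (constant along its height); Merging all regions: the r=2 cylinder at (14, 4) lies entirely inside the r=8.5 cylinder at (10, 7.5), so the union is just the r=8.5 cylinder at (10, 7.5) — 1 connected region. The result has 1 disconnected region.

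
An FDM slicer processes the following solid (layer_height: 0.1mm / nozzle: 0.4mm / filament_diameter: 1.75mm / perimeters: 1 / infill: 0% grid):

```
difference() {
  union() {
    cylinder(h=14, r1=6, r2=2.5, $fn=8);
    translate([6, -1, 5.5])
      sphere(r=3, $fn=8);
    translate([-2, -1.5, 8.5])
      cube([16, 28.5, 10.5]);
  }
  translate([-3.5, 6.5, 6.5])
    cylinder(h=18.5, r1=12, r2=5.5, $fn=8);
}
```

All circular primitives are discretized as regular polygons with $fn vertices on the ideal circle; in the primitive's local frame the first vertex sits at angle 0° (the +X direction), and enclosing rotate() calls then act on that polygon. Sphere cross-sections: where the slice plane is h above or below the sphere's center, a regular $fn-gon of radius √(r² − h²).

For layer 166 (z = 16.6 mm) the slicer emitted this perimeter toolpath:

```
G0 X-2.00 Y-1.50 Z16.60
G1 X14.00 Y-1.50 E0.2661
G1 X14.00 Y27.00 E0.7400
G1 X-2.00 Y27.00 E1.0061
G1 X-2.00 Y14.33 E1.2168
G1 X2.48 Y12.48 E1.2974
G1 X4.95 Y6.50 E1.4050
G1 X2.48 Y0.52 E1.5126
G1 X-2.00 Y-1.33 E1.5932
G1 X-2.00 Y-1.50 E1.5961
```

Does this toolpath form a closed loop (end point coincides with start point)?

Start point (G0): (-2.00, -1.50). End point (last G1): the path returns to the start — closed.

yes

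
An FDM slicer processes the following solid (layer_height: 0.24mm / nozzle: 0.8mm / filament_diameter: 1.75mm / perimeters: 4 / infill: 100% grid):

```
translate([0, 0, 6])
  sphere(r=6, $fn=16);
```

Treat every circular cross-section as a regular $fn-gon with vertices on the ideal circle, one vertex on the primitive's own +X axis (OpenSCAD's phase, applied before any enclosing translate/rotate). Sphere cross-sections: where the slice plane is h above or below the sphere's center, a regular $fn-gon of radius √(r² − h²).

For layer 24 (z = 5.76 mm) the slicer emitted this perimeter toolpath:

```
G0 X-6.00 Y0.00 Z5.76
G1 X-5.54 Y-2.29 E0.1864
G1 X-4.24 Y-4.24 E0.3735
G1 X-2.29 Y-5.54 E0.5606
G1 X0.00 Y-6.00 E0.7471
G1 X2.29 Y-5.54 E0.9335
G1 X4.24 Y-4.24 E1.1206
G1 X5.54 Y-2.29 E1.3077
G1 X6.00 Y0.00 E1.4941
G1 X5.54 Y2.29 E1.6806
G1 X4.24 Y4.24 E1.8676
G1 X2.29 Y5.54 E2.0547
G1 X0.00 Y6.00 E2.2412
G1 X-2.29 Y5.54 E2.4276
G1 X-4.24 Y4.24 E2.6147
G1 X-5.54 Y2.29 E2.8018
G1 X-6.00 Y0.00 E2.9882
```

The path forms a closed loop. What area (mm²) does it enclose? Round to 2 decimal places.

Apply the shoelace formula to the sequence of (X, Y) vertices; enclosed area = 110.08 mm².

110.08 mm²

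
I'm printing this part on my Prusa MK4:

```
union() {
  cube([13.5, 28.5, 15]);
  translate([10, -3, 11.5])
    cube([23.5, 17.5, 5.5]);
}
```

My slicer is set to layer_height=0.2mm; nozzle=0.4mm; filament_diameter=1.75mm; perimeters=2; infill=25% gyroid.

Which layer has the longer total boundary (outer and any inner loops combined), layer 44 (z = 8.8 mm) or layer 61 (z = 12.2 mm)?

Layer 44 (z = 8.8): the cube (footprint 13.5×28.5) is included at this height (perimeter 84.00 mm); the cube at (10, -3) is absent (z outside [11.5, 17]); Combining (union): only the 13.5×28.5 cube is present, so the union is just that shape — boundary = 84.00 mm. So its perimeter = 84.00 mm. Layer 61 (z = 12.2): the cube is present — its section is the full 13.5×28.5 rectangle (perimeter 84.00 mm); the 23.5×17.5 cube at (10, -3) contributes its full rectangle (perimeter 82.00 mm); Merging all regions: the regions partially overlap (shared area 50.75 mm²), so the edge portions inside another operand are dropped and the merged outline is re-measured after clipping — boundary = 130.00 mm. So its perimeter = 130.00 mm. Layer 61 is larger (130.00 vs 84.00 mm).

layer 61 (z = 12.2 mm)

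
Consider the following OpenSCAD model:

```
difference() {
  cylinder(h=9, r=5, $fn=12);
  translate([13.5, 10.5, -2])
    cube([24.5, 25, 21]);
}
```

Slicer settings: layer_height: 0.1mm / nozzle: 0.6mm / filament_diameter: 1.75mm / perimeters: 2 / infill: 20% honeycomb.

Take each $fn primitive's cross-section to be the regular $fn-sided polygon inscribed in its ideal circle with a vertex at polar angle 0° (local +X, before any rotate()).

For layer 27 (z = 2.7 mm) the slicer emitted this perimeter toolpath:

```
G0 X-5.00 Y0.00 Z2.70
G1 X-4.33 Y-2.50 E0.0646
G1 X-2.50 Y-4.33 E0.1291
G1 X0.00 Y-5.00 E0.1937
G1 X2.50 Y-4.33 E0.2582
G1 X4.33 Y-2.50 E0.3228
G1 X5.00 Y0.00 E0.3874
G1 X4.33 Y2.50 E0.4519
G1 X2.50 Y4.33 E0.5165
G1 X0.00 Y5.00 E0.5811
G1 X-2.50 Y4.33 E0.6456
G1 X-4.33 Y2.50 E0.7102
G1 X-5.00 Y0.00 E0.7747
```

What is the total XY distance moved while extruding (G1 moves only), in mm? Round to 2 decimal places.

Sum the Euclidean lengths of each G1 segment: total = 31.06 mm.

31.06 mm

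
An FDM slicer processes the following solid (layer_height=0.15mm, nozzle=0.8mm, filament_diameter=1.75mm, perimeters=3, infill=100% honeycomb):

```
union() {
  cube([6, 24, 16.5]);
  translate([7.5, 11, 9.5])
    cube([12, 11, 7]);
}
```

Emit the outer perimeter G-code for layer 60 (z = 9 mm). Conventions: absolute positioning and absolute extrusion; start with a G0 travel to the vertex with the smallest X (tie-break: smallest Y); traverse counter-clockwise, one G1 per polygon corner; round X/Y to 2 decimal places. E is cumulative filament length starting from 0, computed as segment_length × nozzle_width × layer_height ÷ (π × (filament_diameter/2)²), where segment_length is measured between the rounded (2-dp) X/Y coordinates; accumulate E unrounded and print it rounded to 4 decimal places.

At z = 9 mm: the cube (footprint 6×24) is included at this height; the cube at (7.5, 11) does not reach this height (z outside [9.5, 16.5]); Merging all regions: only the 6×24 cube is present, so the union is just that shape — 1 connected region. The outline is a single polygon with 4 vertices. Extrusion per mm of travel: 0.8 × 0.15 / (π × 0.875²) = 0.049890. Accumulating E over each segment gives final E = 2.9934.

G0 X0.00 Y0.00 Z9.00
G1 X6.00 Y0.00 E0.2993
G1 X6.00 Y24.00 E1.4967
G1 X0.00 Y24.00 E1.7960
G1 X0.00 Y0.00 E2.9934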